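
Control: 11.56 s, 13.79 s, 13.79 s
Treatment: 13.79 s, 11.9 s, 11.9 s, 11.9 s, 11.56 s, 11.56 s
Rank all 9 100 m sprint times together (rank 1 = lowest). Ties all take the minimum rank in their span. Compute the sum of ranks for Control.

Sorted (ascending): 11.56, 11.56, 11.56, 11.9, 11.9, 11.9, 13.79, 13.79, 13.79
The 3 values of 11.56 occupy positions 1–3 → each gets rank 1.
The 3 values of 11.9 occupy positions 4–6 → each gets rank 4.
The 3 values of 13.79 occupy positions 7–9 → each gets rank 7.
Control values → pooled ranks: 11.56→1, 13.79→7, 13.79→7
Rank sum = 1 + 7 + 7 = 15

15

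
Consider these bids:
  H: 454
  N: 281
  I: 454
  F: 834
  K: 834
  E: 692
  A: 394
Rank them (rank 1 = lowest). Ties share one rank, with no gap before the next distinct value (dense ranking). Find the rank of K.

Sorted (ascending): 281, 394, 454, 454, 692, 834, 834
The 2 values of 454 share dense rank 3.
The 2 values of 834 share dense rank 5.
Remaining distinct values take the next consecutive integers.
K has value 834 → rank 5.

5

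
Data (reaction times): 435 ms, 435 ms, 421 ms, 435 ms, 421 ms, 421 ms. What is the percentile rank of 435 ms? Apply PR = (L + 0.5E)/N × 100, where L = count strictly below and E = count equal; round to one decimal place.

75.0

N = 6.
Strictly below 435: 3. Equal to 435: 3.
PR = (3 + 0.5·3)/6 × 100 = 75.0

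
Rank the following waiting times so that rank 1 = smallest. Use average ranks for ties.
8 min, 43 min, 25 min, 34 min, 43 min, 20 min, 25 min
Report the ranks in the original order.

1, 6.5, 3.5, 5, 6.5, 2, 3.5

Sorted (ascending): 8, 20, 25, 25, 34, 43, 43
The 2 values of 25 occupy positions 3–4 → average rank (3+4)/2 = 3.5.
The 2 values of 43 occupy positions 6–7 → average rank (6+7)/2 = 6.5.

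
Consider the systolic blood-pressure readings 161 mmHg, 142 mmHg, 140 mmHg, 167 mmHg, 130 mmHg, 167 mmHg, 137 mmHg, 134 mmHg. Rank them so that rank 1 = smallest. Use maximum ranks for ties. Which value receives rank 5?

Sorted (ascending): 130, 134, 137, 140, 142, 161, 167, 167
The 2 values of 167 occupy positions 7–8 → each gets rank 8.
Rank 5 → value 142.

142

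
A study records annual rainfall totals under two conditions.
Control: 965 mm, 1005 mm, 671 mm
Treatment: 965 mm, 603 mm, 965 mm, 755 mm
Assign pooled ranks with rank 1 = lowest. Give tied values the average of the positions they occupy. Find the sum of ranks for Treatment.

14

Sorted (ascending): 603, 671, 755, 965, 965, 965, 1005
The 3 values of 965 occupy positions 4–6 → average rank 5.
Treatment values → pooled ranks: 965→5, 603→1, 965→5, 755→3
Rank sum = 5 + 1 + 5 + 3 = 14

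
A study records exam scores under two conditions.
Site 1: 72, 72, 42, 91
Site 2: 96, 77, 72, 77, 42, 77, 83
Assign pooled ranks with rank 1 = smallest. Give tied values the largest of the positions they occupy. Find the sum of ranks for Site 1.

22

Sorted (ascending): 42, 42, 72, 72, 72, 77, 77, 77, 83, 91, 96
The 2 values of 42 occupy positions 1–2 → each gets rank 2.
The 3 values of 72 occupy positions 3–5 → each gets rank 5.
The 3 values of 77 occupy positions 6–8 → each gets rank 8.
Site 1 values → pooled ranks: 72→5, 72→5, 42→2, 91→10
Rank sum = 5 + 5 + 2 + 10 = 22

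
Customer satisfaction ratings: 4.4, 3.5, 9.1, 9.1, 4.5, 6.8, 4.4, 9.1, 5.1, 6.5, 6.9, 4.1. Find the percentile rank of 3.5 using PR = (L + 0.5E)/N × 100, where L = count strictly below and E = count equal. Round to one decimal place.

N = 12.
Strictly below 3.5: 0. Equal to 3.5: 1.
PR = (0 + 0.5·1)/12 × 100 = 4.2

4.2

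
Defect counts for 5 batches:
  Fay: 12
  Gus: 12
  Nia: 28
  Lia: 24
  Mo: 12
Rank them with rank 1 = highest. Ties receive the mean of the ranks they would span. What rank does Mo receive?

4

Sorted (descending): 28, 24, 12, 12, 12
The 3 values of 12 occupy positions 3–5 → average rank 4.
Mo has value 12 → rank 4.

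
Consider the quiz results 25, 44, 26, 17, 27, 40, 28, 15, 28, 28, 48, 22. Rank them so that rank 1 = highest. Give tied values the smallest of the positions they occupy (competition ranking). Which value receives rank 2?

Sorted (descending): 48, 44, 40, 28, 28, 28, 27, 26, 25, 22, 17, 15
The 3 values of 28 occupy positions 4–6 → each gets rank 4.
Rank 2 → value 44.

44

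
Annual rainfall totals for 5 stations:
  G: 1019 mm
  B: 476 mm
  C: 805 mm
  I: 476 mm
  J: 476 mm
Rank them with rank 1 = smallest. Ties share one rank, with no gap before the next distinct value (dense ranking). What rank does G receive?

3

Sorted (ascending): 476, 476, 476, 805, 1019
The 3 values of 476 share dense rank 1.
Remaining distinct values take the next consecutive integers.
G has value 1019 mm → rank 3.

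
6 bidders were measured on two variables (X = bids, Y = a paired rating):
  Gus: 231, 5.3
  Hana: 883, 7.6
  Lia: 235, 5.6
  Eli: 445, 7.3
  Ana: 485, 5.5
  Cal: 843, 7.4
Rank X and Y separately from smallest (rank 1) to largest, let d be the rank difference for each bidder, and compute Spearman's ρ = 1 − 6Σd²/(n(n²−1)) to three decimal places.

Ranks of variable 1: 1, 6, 2, 3, 4, 5
Ranks of variable 2: 1, 6, 3, 4, 2, 5
d = r₁ − r₂: 0, 0, -1, -1, 2, 0
d²: 0, 0, 1, 1, 4, 0; Σd² = 6
ρ = 1 − 6·6/(6·35) = 1 − 36/210 = 0.829

0.829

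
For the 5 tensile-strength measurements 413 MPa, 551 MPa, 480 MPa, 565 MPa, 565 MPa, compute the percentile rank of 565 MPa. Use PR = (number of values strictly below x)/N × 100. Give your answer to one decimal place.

60.0

N = 5.
Strictly below 565: 3. Equal to 565: 2.
PR = 3/5 × 100 = 60.0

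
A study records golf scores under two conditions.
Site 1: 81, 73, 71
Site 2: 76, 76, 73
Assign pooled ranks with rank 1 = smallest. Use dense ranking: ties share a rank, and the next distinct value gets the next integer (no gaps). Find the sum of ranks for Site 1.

7

Sorted (ascending): 71, 73, 73, 76, 76, 81
The 2 values of 73 share dense rank 2.
The 2 values of 76 share dense rank 3.
Remaining distinct values take the next consecutive integers.
Site 1 values → pooled ranks: 81→4, 73→2, 71→1
Rank sum = 4 + 2 + 1 = 7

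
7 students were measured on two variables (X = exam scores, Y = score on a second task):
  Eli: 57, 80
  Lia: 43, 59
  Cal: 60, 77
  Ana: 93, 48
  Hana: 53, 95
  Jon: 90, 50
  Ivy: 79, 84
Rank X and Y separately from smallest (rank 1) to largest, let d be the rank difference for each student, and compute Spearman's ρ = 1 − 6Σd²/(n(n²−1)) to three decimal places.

-0.536

Ranks of variable 1: 3, 1, 4, 7, 2, 6, 5
Ranks of variable 2: 5, 3, 4, 1, 7, 2, 6
d = r₁ − r₂: -2, -2, 0, 6, -5, 4, -1
d²: 4, 4, 0, 36, 25, 16, 1; Σd² = 86
ρ = 1 − 6·86/(7·48) = 1 − 516/336 = -0.536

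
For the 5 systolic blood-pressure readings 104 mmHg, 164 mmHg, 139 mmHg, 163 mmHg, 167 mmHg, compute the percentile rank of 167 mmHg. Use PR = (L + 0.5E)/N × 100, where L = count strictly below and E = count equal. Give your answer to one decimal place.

90.0

N = 5.
Strictly below 167: 4. Equal to 167: 1.
PR = (4 + 0.5·1)/5 × 100 = 90.0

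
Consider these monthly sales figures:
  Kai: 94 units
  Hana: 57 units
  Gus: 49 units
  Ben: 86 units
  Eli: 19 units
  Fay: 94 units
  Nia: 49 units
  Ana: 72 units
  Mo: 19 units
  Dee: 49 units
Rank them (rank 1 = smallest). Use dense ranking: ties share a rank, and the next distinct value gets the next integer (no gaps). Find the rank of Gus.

Sorted (ascending): 19, 19, 49, 49, 49, 57, 72, 86, 94, 94
The 2 values of 19 share dense rank 1.
The 3 values of 49 share dense rank 2.
The 2 values of 94 share dense rank 6.
Remaining distinct values take the next consecutive integers.
Gus has value 49 units → rank 2.

2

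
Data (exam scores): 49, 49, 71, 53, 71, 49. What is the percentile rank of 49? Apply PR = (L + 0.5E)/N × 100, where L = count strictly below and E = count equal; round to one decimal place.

N = 6.
Strictly below 49: 0. Equal to 49: 3.
PR = (0 + 0.5·3)/6 × 100 = 25.0

25.0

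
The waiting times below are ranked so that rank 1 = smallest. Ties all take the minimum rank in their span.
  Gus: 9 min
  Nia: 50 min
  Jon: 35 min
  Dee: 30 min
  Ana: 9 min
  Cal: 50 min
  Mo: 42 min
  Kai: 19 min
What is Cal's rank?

7

Sorted (ascending): 9, 9, 19, 30, 35, 42, 50, 50
The 2 values of 9 occupy positions 1–2 → each gets rank 1.
The 2 values of 50 occupy positions 7–8 → each gets rank 7.
Cal has value 50 min → rank 7.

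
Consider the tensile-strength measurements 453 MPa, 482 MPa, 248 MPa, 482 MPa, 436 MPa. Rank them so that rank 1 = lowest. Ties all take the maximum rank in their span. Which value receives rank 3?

453

Sorted (ascending): 248, 436, 453, 482, 482
The 2 values of 482 occupy positions 4–5 → each gets rank 5.
Rank 3 → value 453.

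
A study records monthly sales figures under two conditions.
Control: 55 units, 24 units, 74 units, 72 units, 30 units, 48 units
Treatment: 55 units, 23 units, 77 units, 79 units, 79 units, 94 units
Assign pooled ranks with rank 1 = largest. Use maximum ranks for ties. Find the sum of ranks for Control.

Sorted (descending): 94, 79, 79, 77, 74, 72, 55, 55, 48, 30, 24, 23
The 2 values of 79 occupy positions 2–3 → each gets rank 3.
The 2 values of 55 occupy positions 7–8 → each gets rank 8.
Control values → pooled ranks: 55→8, 24→11, 74→5, 72→6, 30→10, 48→9
Rank sum = 8 + 11 + 5 + 6 + 10 + 9 = 49

49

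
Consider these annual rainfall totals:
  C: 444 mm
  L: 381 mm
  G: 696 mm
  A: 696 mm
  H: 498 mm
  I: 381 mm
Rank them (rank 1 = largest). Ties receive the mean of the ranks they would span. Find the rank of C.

Sorted (descending): 696, 696, 498, 444, 381, 381
The 2 values of 696 occupy positions 1–2 → average rank (1+2)/2 = 1.5.
The 2 values of 381 occupy positions 5–6 → average rank (5+6)/2 = 5.5.
C has value 444 mm → rank 4.

4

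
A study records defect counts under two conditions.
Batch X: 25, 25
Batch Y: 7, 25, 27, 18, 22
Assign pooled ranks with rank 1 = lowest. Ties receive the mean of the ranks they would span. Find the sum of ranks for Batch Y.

18

Sorted (ascending): 7, 18, 22, 25, 25, 25, 27
The 3 values of 25 occupy positions 4–6 → average rank 5.
Batch Y values → pooled ranks: 7→1, 25→5, 27→7, 18→2, 22→3
Rank sum = 1 + 5 + 7 + 2 + 3 = 18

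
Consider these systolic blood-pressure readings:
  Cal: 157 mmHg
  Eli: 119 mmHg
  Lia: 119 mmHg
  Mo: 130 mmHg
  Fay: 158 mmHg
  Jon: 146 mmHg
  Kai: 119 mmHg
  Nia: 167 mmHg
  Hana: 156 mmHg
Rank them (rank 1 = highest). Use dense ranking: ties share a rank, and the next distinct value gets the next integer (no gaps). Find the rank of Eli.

7

Sorted (descending): 167, 158, 157, 156, 146, 130, 119, 119, 119
The 3 values of 119 share dense rank 7.
Remaining distinct values take the next consecutive integers.
Eli has value 119 mmHg → rank 7.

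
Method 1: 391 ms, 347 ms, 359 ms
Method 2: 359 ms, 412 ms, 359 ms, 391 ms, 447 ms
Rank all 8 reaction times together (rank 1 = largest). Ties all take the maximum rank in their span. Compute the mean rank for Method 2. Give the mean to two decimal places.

Sorted (descending): 447, 412, 391, 391, 359, 359, 359, 347
The 2 values of 391 occupy positions 3–4 → each gets rank 4.
The 3 values of 359 occupy positions 5–7 → each gets rank 7.
Method 2 values → pooled ranks: 359→7, 412→2, 359→7, 391→4, 447→1
Mean rank = (7 + 2 + 7 + 4 + 1) / 5 = 4.20

4.20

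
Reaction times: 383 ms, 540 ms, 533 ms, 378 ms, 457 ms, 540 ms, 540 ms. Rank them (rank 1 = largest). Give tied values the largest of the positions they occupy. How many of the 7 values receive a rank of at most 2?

0

Sorted (descending): 540, 540, 540, 533, 457, 383, 378
The 3 values of 540 occupy positions 1–3 → each gets rank 3.
Ranks ≤ 2: {} → 0 values.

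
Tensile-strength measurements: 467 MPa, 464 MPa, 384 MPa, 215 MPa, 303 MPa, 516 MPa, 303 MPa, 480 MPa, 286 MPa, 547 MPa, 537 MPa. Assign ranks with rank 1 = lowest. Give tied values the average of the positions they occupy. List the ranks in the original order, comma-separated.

Sorted (ascending): 215, 286, 303, 303, 384, 464, 467, 480, 516, 537, 547
The 2 values of 303 occupy positions 3–4 → average rank (3+4)/2 = 3.5.

7, 6, 5, 1, 3.5, 9, 3.5, 8, 2, 11, 10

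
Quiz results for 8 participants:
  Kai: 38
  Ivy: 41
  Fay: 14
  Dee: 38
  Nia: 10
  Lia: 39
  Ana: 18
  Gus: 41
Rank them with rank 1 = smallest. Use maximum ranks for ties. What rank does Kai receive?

Sorted (ascending): 10, 14, 18, 38, 38, 39, 41, 41
The 2 values of 38 occupy positions 4–5 → each gets rank 5.
The 2 values of 41 occupy positions 7–8 → each gets rank 8.
Kai has value 38 → rank 5.

5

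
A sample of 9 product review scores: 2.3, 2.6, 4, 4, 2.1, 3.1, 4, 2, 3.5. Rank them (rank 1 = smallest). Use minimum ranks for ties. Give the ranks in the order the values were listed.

3, 4, 7, 7, 2, 5, 7, 1, 6

Sorted (ascending): 2, 2.1, 2.3, 2.6, 3.1, 3.5, 4, 4, 4
The 3 values of 4 occupy positions 7–9 → each gets rank 7.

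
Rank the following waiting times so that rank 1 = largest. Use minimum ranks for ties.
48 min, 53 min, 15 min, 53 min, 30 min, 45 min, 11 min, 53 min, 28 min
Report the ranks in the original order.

4, 1, 8, 1, 6, 5, 9, 1, 7

Sorted (descending): 53, 53, 53, 48, 45, 30, 28, 15, 11
The 3 values of 53 occupy positions 1–3 → each gets rank 1.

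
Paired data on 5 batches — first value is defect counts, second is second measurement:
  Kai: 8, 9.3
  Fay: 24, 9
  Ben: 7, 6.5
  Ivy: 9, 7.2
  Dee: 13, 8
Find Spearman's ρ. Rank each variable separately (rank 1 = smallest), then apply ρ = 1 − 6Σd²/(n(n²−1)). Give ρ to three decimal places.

Ranks of variable 1: 2, 5, 1, 3, 4
Ranks of variable 2: 5, 4, 1, 2, 3
d = r₁ − r₂: -3, 1, 0, 1, 1
d²: 9, 1, 0, 1, 1; Σd² = 12
ρ = 1 − 6·12/(5·24) = 1 − 72/120 = 0.400

0.400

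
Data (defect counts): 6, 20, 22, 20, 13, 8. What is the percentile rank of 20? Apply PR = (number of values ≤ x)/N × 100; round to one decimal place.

83.3

N = 6.
Strictly below 20: 3. Equal to 20: 2.
PR = 5/6 × 100 = 83.3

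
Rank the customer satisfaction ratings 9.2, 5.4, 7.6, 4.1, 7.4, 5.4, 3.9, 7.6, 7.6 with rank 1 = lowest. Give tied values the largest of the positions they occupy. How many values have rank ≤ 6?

Sorted (ascending): 3.9, 4.1, 5.4, 5.4, 7.4, 7.6, 7.6, 7.6, 9.2
The 2 values of 5.4 occupy positions 3–4 → each gets rank 4.
The 3 values of 7.6 occupy positions 6–8 → each gets rank 8.
Ranks ≤ 6: {1, 2, 4, 4, 5} → 5 values.

5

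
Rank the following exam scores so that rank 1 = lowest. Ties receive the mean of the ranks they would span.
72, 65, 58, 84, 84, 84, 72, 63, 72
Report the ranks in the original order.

Sorted (ascending): 58, 63, 65, 72, 72, 72, 84, 84, 84
The 3 values of 72 occupy positions 4–6 → average rank 5.
The 3 values of 84 occupy positions 7–9 → average rank 8.

5, 3, 1, 8, 8, 8, 5, 2, 5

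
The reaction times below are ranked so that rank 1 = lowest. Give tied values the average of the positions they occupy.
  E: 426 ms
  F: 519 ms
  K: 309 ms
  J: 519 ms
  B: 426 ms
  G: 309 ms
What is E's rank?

Sorted (ascending): 309, 309, 426, 426, 519, 519
The 2 values of 309 occupy positions 1–2 → average rank (1+2)/2 = 1.5.
The 2 values of 426 occupy positions 3–4 → average rank (3+4)/2 = 3.5.
The 2 values of 519 occupy positions 5–6 → average rank (5+6)/2 = 5.5.
E has value 426 ms → rank 3.5.

3.5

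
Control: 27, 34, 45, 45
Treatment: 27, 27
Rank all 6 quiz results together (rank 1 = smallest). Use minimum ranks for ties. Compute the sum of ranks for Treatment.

Sorted (ascending): 27, 27, 27, 34, 45, 45
The 3 values of 27 occupy positions 1–3 → each gets rank 1.
The 2 values of 45 occupy positions 5–6 → each gets rank 5.
Treatment values → pooled ranks: 27→1, 27→1
Rank sum = 1 + 1 = 2

2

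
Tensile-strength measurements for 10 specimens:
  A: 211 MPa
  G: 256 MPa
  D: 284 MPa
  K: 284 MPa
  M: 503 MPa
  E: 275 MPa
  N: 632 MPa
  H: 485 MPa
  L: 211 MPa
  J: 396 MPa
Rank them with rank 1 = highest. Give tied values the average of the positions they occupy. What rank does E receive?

7

Sorted (descending): 632, 503, 485, 396, 284, 284, 275, 256, 211, 211
The 2 values of 284 occupy positions 5–6 → average rank (5+6)/2 = 5.5.
The 2 values of 211 occupy positions 9–10 → average rank (9+10)/2 = 9.5.
E has value 275 MPa → rank 7.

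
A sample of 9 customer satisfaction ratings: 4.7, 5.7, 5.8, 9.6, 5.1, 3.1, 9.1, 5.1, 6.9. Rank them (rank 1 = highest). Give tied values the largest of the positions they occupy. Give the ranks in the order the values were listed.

8, 5, 4, 1, 7, 9, 2, 7, 3

Sorted (descending): 9.6, 9.1, 6.9, 5.8, 5.7, 5.1, 5.1, 4.7, 3.1
The 2 values of 5.1 occupy positions 6–7 → each gets rank 7.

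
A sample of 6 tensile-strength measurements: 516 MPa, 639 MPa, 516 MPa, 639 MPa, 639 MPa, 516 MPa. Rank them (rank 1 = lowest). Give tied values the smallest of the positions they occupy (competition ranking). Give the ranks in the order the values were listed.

1, 4, 1, 4, 4, 1

Sorted (ascending): 516, 516, 516, 639, 639, 639
The 3 values of 516 occupy positions 1–3 → each gets rank 1.
The 3 values of 639 occupy positions 4–6 → each gets rank 4.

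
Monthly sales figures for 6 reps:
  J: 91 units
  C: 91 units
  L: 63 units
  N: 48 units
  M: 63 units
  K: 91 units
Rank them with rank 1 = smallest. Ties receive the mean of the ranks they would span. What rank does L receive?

Sorted (ascending): 48, 63, 63, 91, 91, 91
The 2 values of 63 occupy positions 2–3 → average rank (2+3)/2 = 2.5.
The 3 values of 91 occupy positions 4–6 → average rank 5.
L has value 63 units → rank 2.5.

2.5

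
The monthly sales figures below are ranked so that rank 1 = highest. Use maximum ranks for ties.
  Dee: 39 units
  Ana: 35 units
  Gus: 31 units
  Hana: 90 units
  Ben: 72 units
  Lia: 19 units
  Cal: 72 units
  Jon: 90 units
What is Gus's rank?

Sorted (descending): 90, 90, 72, 72, 39, 35, 31, 19
The 2 values of 90 occupy positions 1–2 → each gets rank 2.
The 2 values of 72 occupy positions 3–4 → each gets rank 4.
Gus has value 31 units → rank 7.

7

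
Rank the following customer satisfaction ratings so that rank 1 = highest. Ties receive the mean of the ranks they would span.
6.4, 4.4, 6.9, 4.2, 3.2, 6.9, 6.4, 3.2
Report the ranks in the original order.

Sorted (descending): 6.9, 6.9, 6.4, 6.4, 4.4, 4.2, 3.2, 3.2
The 2 values of 6.9 occupy positions 1–2 → average rank (1+2)/2 = 1.5.
The 2 values of 6.4 occupy positions 3–4 → average rank (3+4)/2 = 3.5.
The 2 values of 3.2 occupy positions 7–8 → average rank (7+8)/2 = 7.5.

3.5, 5, 1.5, 6, 7.5, 1.5, 3.5, 7.5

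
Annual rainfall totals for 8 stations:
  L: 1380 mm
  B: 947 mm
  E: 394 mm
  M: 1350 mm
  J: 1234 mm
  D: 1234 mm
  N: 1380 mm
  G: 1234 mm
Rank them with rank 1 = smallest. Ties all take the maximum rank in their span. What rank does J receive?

5

Sorted (ascending): 394, 947, 1234, 1234, 1234, 1350, 1380, 1380
The 3 values of 1234 occupy positions 3–5 → each gets rank 5.
The 2 values of 1380 occupy positions 7–8 → each gets rank 8.
J has value 1234 mm → rank 5.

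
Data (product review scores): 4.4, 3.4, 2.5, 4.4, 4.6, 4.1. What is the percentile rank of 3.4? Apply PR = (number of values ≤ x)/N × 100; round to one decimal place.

N = 6.
Strictly below 3.4: 1. Equal to 3.4: 1.
PR = 2/6 × 100 = 33.3

33.3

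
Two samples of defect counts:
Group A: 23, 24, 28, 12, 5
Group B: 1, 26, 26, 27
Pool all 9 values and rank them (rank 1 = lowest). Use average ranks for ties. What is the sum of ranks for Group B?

22

Sorted (ascending): 1, 5, 12, 23, 24, 26, 26, 27, 28
The 2 values of 26 occupy positions 6–7 → average rank (6+7)/2 = 6.5.
Group B values → pooled ranks: 1→1, 26→6.5, 26→6.5, 27→8
Rank sum = 1 + 6.5 + 6.5 + 8 = 22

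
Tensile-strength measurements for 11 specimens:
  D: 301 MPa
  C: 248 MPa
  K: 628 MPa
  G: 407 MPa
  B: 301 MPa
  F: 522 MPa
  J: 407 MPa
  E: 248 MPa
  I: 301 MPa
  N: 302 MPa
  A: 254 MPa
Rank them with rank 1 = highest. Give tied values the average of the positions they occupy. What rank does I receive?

7

Sorted (descending): 628, 522, 407, 407, 302, 301, 301, 301, 254, 248, 248
The 2 values of 407 occupy positions 3–4 → average rank (3+4)/2 = 3.5.
The 3 values of 301 occupy positions 6–8 → average rank 7.
The 2 values of 248 occupy positions 10–11 → average rank (10+11)/2 = 10.5.
I has value 301 MPa → rank 7.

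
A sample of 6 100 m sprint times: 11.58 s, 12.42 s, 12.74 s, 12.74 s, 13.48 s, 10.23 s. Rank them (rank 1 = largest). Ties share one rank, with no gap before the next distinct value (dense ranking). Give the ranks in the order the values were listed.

Sorted (descending): 13.48, 12.74, 12.74, 12.42, 11.58, 10.23
The 2 values of 12.74 share dense rank 2.
Remaining distinct values take the next consecutive integers.

4, 3, 2, 2, 1, 5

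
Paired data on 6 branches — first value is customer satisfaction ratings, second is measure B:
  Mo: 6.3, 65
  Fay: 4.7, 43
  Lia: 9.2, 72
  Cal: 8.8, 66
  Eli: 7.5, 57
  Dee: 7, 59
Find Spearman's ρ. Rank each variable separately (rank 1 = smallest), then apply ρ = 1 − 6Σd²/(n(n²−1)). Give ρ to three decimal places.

0.771

Ranks of variable 1: 2, 1, 6, 5, 4, 3
Ranks of variable 2: 4, 1, 6, 5, 2, 3
d = r₁ − r₂: -2, 0, 0, 0, 2, 0
d²: 4, 0, 0, 0, 4, 0; Σd² = 8
ρ = 1 − 6·8/(6·35) = 1 − 48/210 = 0.771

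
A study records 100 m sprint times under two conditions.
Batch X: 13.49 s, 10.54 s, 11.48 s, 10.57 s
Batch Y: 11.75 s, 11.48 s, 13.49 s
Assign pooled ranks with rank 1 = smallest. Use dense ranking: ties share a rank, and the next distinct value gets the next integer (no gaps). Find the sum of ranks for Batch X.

Sorted (ascending): 10.54, 10.57, 11.48, 11.48, 11.75, 13.49, 13.49
The 2 values of 11.48 share dense rank 3.
The 2 values of 13.49 share dense rank 5.
Remaining distinct values take the next consecutive integers.
Batch X values → pooled ranks: 13.49→5, 10.54→1, 11.48→3, 10.57→2
Rank sum = 5 + 1 + 3 + 2 = 11

11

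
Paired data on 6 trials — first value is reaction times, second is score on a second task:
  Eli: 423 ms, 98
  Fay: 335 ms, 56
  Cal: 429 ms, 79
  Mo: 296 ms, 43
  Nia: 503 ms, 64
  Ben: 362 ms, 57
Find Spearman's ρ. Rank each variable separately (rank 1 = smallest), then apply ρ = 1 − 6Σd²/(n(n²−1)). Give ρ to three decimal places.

Ranks of variable 1: 4, 2, 5, 1, 6, 3
Ranks of variable 2: 6, 2, 5, 1, 4, 3
d = r₁ − r₂: -2, 0, 0, 0, 2, 0
d²: 4, 0, 0, 0, 4, 0; Σd² = 8
ρ = 1 − 6·8/(6·35) = 1 − 48/210 = 0.771

0.771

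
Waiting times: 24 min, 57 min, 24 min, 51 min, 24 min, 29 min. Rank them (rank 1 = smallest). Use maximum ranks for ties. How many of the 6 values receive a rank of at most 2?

Sorted (ascending): 24, 24, 24, 29, 51, 57
The 3 values of 24 occupy positions 1–3 → each gets rank 3.
Ranks ≤ 2: {} → 0 values.

0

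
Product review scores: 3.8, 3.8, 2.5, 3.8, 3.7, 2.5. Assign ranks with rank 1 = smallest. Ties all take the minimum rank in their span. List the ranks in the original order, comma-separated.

Sorted (ascending): 2.5, 2.5, 3.7, 3.8, 3.8, 3.8
The 2 values of 2.5 occupy positions 1–2 → each gets rank 1.
The 3 values of 3.8 occupy positions 4–6 → each gets rank 4.

4, 4, 1, 4, 3, 1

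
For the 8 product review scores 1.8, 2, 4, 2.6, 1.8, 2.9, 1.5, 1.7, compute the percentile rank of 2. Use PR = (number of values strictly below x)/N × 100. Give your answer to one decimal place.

N = 8.
Strictly below 2: 4. Equal to 2: 1.
PR = 4/8 × 100 = 50.0

50.0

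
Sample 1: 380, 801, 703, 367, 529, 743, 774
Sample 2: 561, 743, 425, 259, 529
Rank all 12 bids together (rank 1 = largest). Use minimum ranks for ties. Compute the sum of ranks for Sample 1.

Sorted (descending): 801, 774, 743, 743, 703, 561, 529, 529, 425, 380, 367, 259
The 2 values of 743 occupy positions 3–4 → each gets rank 3.
The 2 values of 529 occupy positions 7–8 → each gets rank 7.
Sample 1 values → pooled ranks: 380→10, 801→1, 703→5, 367→11, 529→7, 743→3, 774→2
Rank sum = 10 + 1 + 5 + 11 + 7 + 3 + 2 = 39

39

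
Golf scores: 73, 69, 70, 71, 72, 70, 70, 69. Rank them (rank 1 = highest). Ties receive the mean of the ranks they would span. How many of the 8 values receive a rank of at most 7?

6

Sorted (descending): 73, 72, 71, 70, 70, 70, 69, 69
The 3 values of 70 occupy positions 4–6 → average rank 5.
The 2 values of 69 occupy positions 7–8 → average rank (7+8)/2 = 7.5.
Ranks ≤ 7: {1, 2, 3, 5, 5, 5} → 6 values.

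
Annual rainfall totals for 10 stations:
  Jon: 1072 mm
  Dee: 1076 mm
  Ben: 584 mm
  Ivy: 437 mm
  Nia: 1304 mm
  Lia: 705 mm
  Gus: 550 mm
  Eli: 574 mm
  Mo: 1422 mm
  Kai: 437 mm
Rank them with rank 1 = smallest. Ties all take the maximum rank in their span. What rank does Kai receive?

Sorted (ascending): 437, 437, 550, 574, 584, 705, 1072, 1076, 1304, 1422
The 2 values of 437 occupy positions 1–2 → each gets rank 2.
Kai has value 437 mm → rank 2.

2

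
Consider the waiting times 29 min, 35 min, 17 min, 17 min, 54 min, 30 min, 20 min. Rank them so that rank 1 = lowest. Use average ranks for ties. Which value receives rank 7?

54

Sorted (ascending): 17, 17, 20, 29, 30, 35, 54
The 2 values of 17 occupy positions 1–2 → average rank (1+2)/2 = 1.5.
Rank 7 → value 54.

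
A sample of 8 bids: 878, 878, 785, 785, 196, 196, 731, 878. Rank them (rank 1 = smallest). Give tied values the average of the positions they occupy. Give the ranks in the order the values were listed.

Sorted (ascending): 196, 196, 731, 785, 785, 878, 878, 878
The 2 values of 196 occupy positions 1–2 → average rank (1+2)/2 = 1.5.
The 2 values of 785 occupy positions 4–5 → average rank (4+5)/2 = 4.5.
The 3 values of 878 occupy positions 6–8 → average rank 7.

7, 7, 4.5, 4.5, 1.5, 1.5, 3, 7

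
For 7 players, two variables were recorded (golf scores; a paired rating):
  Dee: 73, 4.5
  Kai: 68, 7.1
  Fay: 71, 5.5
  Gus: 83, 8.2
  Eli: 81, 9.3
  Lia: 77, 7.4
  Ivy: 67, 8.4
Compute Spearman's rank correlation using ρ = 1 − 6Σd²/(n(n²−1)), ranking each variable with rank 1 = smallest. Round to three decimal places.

Ranks of variable 1: 4, 2, 3, 7, 6, 5, 1
Ranks of variable 2: 1, 3, 2, 5, 7, 4, 6
d = r₁ − r₂: 3, -1, 1, 2, -1, 1, -5
d²: 9, 1, 1, 4, 1, 1, 25; Σd² = 42
ρ = 1 − 6·42/(7·48) = 1 − 252/336 = 0.250

0.250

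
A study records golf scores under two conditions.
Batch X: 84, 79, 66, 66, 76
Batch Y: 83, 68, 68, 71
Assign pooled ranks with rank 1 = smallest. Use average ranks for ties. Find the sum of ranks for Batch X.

25

Sorted (ascending): 66, 66, 68, 68, 71, 76, 79, 83, 84
The 2 values of 66 occupy positions 1–2 → average rank (1+2)/2 = 1.5.
The 2 values of 68 occupy positions 3–4 → average rank (3+4)/2 = 3.5.
Batch X values → pooled ranks: 84→9, 79→7, 66→1.5, 66→1.5, 76→6
Rank sum = 9 + 7 + 1.5 + 1.5 + 6 = 25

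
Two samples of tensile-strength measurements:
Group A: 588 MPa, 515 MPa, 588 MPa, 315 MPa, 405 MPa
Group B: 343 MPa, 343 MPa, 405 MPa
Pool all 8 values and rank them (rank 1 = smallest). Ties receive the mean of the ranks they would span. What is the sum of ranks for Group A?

26.5

Sorted (ascending): 315, 343, 343, 405, 405, 515, 588, 588
The 2 values of 343 occupy positions 2–3 → average rank (2+3)/2 = 2.5.
The 2 values of 405 occupy positions 4–5 → average rank (4+5)/2 = 4.5.
The 2 values of 588 occupy positions 7–8 → average rank (7+8)/2 = 7.5.
Group A values → pooled ranks: 588→7.5, 515→6, 588→7.5, 315→1, 405→4.5
Rank sum = 7.5 + 6 + 7.5 + 1 + 4.5 = 26.5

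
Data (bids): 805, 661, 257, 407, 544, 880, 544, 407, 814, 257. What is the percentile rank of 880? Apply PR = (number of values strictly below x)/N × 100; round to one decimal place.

90.0

N = 10.
Strictly below 880: 9. Equal to 880: 1.
PR = 9/10 × 100 = 90.0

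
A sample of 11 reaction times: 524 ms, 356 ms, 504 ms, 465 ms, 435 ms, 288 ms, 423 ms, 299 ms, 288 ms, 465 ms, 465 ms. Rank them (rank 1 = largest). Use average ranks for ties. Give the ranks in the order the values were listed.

1, 8, 2, 4, 6, 10.5, 7, 9, 10.5, 4, 4

Sorted (descending): 524, 504, 465, 465, 465, 435, 423, 356, 299, 288, 288
The 3 values of 465 occupy positions 3–5 → average rank 4.
The 2 values of 288 occupy positions 10–11 → average rank (10+11)/2 = 10.5.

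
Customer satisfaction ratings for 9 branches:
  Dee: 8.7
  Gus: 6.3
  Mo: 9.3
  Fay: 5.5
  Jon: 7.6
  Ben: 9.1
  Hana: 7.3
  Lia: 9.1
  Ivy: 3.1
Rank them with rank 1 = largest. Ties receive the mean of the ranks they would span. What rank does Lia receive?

2.5

Sorted (descending): 9.3, 9.1, 9.1, 8.7, 7.6, 7.3, 6.3, 5.5, 3.1
The 2 values of 9.1 occupy positions 2–3 → average rank (2+3)/2 = 2.5.
Lia has value 9.1 → rank 2.5.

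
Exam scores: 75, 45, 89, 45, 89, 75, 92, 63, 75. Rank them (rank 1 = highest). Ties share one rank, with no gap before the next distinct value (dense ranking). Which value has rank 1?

92

Sorted (descending): 92, 89, 89, 75, 75, 75, 63, 45, 45
The 2 values of 89 share dense rank 2.
The 3 values of 75 share dense rank 3.
The 2 values of 45 share dense rank 5.
Remaining distinct values take the next consecutive integers.
Rank 1 → value 92.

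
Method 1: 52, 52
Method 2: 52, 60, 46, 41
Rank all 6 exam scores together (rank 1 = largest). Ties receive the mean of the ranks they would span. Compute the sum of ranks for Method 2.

15

Sorted (descending): 60, 52, 52, 52, 46, 41
The 3 values of 52 occupy positions 2–4 → average rank 3.
Method 2 values → pooled ranks: 52→3, 60→1, 46→5, 41→6
Rank sum = 3 + 1 + 5 + 6 = 15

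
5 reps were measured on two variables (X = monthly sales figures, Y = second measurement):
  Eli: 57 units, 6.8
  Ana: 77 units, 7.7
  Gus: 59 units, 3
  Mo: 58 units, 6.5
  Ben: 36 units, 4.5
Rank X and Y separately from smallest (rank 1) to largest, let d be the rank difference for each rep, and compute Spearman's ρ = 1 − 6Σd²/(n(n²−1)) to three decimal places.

Ranks of variable 1: 2, 5, 4, 3, 1
Ranks of variable 2: 4, 5, 1, 3, 2
d = r₁ − r₂: -2, 0, 3, 0, -1
d²: 4, 0, 9, 0, 1; Σd² = 14
ρ = 1 − 6·14/(5·24) = 1 − 84/120 = 0.300

0.300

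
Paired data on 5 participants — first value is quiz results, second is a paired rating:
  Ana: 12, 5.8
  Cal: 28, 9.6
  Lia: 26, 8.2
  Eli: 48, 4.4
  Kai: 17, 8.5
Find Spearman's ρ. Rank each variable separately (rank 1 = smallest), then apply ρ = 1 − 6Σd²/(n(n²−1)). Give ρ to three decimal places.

Ranks of variable 1: 1, 4, 3, 5, 2
Ranks of variable 2: 2, 5, 3, 1, 4
d = r₁ − r₂: -1, -1, 0, 4, -2
d²: 1, 1, 0, 16, 4; Σd² = 22
ρ = 1 − 6·22/(5·24) = 1 − 132/120 = -0.100

-0.100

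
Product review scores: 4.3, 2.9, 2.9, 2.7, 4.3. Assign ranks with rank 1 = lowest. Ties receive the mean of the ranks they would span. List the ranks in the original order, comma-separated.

4.5, 2.5, 2.5, 1, 4.5

Sorted (ascending): 2.7, 2.9, 2.9, 4.3, 4.3
The 2 values of 2.9 occupy positions 2–3 → average rank (2+3)/2 = 2.5.
The 2 values of 4.3 occupy positions 4–5 → average rank (4+5)/2 = 4.5.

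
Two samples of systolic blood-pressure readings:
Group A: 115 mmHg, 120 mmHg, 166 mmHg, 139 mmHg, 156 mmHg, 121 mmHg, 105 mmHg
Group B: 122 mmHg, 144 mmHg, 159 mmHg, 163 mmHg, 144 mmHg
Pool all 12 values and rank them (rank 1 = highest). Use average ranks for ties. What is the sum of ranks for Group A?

54

Sorted (descending): 166, 163, 159, 156, 144, 144, 139, 122, 121, 120, 115, 105
The 2 values of 144 occupy positions 5–6 → average rank (5+6)/2 = 5.5.
Group A values → pooled ranks: 115→11, 120→10, 166→1, 139→7, 156→4, 121→9, 105→12
Rank sum = 11 + 10 + 1 + 7 + 4 + 9 + 12 = 54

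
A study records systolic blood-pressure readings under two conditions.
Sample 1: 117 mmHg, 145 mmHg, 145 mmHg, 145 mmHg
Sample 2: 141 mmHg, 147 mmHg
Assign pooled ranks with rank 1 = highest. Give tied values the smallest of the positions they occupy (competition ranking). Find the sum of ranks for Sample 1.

12

Sorted (descending): 147, 145, 145, 145, 141, 117
The 3 values of 145 occupy positions 2–4 → each gets rank 2.
Sample 1 values → pooled ranks: 117→6, 145→2, 145→2, 145→2
Rank sum = 6 + 2 + 2 + 2 = 12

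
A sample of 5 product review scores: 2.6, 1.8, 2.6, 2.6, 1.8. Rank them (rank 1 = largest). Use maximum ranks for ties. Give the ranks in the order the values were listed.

Sorted (descending): 2.6, 2.6, 2.6, 1.8, 1.8
The 3 values of 2.6 occupy positions 1–3 → each gets rank 3.
The 2 values of 1.8 occupy positions 4–5 → each gets rank 5.

3, 5, 3, 3, 5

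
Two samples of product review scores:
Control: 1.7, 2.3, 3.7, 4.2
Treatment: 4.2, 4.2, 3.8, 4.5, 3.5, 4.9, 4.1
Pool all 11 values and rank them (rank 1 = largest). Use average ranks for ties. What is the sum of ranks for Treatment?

Sorted (descending): 4.9, 4.5, 4.2, 4.2, 4.2, 4.1, 3.8, 3.7, 3.5, 2.3, 1.7
The 3 values of 4.2 occupy positions 3–5 → average rank 4.
Treatment values → pooled ranks: 4.2→4, 4.2→4, 3.8→7, 4.5→2, 3.5→9, 4.9→1, 4.1→6
Rank sum = 4 + 4 + 7 + 2 + 9 + 1 + 6 = 33

33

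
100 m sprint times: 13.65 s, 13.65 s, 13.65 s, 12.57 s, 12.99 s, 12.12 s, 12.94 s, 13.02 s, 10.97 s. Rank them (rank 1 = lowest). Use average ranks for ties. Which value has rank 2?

Sorted (ascending): 10.97, 12.12, 12.57, 12.94, 12.99, 13.02, 13.65, 13.65, 13.65
The 3 values of 13.65 occupy positions 7–9 → average rank 8.
Rank 2 → value 12.12.

12.12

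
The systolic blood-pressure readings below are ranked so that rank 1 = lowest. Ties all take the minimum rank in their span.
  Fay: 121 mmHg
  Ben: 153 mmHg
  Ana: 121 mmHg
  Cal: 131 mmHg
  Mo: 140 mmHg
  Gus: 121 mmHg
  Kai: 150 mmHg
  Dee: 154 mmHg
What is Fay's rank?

Sorted (ascending): 121, 121, 121, 131, 140, 150, 153, 154
The 3 values of 121 occupy positions 1–3 → each gets rank 1.
Fay has value 121 mmHg → rank 1.

1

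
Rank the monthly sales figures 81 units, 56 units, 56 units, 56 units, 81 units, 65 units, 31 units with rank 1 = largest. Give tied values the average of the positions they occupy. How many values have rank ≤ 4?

3

Sorted (descending): 81, 81, 65, 56, 56, 56, 31
The 2 values of 81 occupy positions 1–2 → average rank (1+2)/2 = 1.5.
The 3 values of 56 occupy positions 4–6 → average rank 5.
Ranks ≤ 4: {1.5, 1.5, 3} → 3 values.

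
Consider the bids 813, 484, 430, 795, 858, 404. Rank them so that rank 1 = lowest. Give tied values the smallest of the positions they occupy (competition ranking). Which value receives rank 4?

795

Sorted (ascending): 404, 430, 484, 795, 813, 858
No ties — each value takes its position as its rank.
Rank 4 → value 795.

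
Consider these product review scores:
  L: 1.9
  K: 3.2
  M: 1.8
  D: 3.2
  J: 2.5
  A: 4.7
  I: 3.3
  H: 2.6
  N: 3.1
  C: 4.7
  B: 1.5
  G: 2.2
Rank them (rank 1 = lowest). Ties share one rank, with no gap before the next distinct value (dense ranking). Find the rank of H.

6

Sorted (ascending): 1.5, 1.8, 1.9, 2.2, 2.5, 2.6, 3.1, 3.2, 3.2, 3.3, 4.7, 4.7
The 2 values of 3.2 share dense rank 8.
The 2 values of 4.7 share dense rank 10.
Remaining distinct values take the next consecutive integers.
H has value 2.6 → rank 6.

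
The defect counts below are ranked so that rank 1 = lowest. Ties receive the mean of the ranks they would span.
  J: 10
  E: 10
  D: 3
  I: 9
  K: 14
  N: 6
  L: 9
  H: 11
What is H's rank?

Sorted (ascending): 3, 6, 9, 9, 10, 10, 11, 14
The 2 values of 9 occupy positions 3–4 → average rank (3+4)/2 = 3.5.
The 2 values of 10 occupy positions 5–6 → average rank (5+6)/2 = 5.5.
H has value 11 → rank 7.

7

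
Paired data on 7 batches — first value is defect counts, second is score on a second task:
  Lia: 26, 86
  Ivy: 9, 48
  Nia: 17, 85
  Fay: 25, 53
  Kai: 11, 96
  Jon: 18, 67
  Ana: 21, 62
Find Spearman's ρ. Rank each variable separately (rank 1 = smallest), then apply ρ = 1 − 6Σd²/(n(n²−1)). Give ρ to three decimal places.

Ranks of variable 1: 7, 1, 3, 6, 2, 4, 5
Ranks of variable 2: 6, 1, 5, 2, 7, 4, 3
d = r₁ − r₂: 1, 0, -2, 4, -5, 0, 2
d²: 1, 0, 4, 16, 25, 0, 4; Σd² = 50
ρ = 1 − 6·50/(7·48) = 1 − 300/336 = 0.107

0.107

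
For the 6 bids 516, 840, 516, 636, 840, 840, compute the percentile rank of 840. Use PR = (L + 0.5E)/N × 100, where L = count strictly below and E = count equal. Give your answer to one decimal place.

N = 6.
Strictly below 840: 3. Equal to 840: 3.
PR = (3 + 0.5·3)/6 × 100 = 75.0

75.0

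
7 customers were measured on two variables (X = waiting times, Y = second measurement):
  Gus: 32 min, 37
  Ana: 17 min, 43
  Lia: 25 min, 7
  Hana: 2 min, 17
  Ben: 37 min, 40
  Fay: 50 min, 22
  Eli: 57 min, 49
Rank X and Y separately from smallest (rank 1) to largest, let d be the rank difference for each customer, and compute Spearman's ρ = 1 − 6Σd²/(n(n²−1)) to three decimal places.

Ranks of variable 1: 4, 2, 3, 1, 5, 6, 7
Ranks of variable 2: 4, 6, 1, 2, 5, 3, 7
d = r₁ − r₂: 0, -4, 2, -1, 0, 3, 0
d²: 0, 16, 4, 1, 0, 9, 0; Σd² = 30
ρ = 1 − 6·30/(7·48) = 1 − 180/336 = 0.464

0.464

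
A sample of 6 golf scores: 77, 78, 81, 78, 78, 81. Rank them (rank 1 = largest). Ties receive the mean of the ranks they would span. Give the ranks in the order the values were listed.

6, 4, 1.5, 4, 4, 1.5

Sorted (descending): 81, 81, 78, 78, 78, 77
The 2 values of 81 occupy positions 1–2 → average rank (1+2)/2 = 1.5.
The 3 values of 78 occupy positions 3–5 → average rank 4.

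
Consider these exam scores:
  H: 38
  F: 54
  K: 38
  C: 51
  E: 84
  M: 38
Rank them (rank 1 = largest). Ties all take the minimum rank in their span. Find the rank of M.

Sorted (descending): 84, 54, 51, 38, 38, 38
The 3 values of 38 occupy positions 4–6 → each gets rank 4.
M has value 38 → rank 4.

4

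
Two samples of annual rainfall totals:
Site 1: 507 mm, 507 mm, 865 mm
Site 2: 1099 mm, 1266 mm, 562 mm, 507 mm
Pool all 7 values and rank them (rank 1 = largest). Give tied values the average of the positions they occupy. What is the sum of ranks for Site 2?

13

Sorted (descending): 1266, 1099, 865, 562, 507, 507, 507
The 3 values of 507 occupy positions 5–7 → average rank 6.
Site 2 values → pooled ranks: 1099→2, 1266→1, 562→4, 507→6
Rank sum = 2 + 1 + 4 + 6 = 13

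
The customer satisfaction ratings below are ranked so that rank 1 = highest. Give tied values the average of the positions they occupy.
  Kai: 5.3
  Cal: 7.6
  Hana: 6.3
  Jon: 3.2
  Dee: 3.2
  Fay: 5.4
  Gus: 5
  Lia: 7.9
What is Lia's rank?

1

Sorted (descending): 7.9, 7.6, 6.3, 5.4, 5.3, 5, 3.2, 3.2
The 2 values of 3.2 occupy positions 7–8 → average rank (7+8)/2 = 7.5.
Lia has value 7.9 → rank 1.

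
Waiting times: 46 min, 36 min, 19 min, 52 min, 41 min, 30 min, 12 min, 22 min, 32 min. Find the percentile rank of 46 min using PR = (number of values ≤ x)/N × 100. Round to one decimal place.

N = 9.
Strictly below 46: 7. Equal to 46: 1.
PR = 8/9 × 100 = 88.9

88.9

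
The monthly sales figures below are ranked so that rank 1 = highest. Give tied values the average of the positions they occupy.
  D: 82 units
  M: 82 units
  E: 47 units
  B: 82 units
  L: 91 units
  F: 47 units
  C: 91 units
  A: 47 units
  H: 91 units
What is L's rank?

2

Sorted (descending): 91, 91, 91, 82, 82, 82, 47, 47, 47
The 3 values of 91 occupy positions 1–3 → average rank 2.
The 3 values of 82 occupy positions 4–6 → average rank 5.
The 3 values of 47 occupy positions 7–9 → average rank 8.
L has value 91 units → rank 2.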